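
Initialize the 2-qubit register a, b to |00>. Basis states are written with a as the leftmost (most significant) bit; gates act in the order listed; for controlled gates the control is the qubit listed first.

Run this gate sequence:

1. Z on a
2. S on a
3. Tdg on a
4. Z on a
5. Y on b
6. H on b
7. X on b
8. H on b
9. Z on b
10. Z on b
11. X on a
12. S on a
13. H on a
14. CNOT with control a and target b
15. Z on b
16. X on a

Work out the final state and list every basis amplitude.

The final amplitudes are -sqrt(2)/2 on |00>, 0 on |01>, 0 on |10>, -sqrt(2)/2 on |11>. Key observation: gates 6-9 undo each other exactly, leaving only the rest of the circuit to track.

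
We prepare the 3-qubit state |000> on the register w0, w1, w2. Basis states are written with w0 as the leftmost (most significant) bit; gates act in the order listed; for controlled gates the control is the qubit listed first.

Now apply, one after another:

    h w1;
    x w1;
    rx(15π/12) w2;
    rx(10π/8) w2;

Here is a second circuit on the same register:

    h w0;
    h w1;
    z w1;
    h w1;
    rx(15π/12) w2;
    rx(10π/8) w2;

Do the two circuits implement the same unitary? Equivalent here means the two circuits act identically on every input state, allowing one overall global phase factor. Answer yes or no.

No — the two circuits implement different unitaries, even allowing a global phase.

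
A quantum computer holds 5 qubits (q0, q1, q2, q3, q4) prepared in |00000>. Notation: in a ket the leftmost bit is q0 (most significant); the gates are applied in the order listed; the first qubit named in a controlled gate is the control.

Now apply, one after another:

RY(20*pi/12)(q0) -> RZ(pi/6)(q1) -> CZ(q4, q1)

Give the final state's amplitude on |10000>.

The amplitude on |10000> is -exp(11*I*pi/12)/2.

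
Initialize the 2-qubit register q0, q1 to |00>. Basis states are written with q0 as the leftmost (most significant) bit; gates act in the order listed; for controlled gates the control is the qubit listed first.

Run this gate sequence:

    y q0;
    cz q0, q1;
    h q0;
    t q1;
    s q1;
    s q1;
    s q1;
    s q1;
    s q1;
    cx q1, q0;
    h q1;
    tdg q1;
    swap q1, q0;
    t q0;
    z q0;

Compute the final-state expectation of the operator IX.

In the final state, IX has expectation -1. Key observation: steps 6-9 multiply out to the identity, so the circuit reduces to the remaining gates.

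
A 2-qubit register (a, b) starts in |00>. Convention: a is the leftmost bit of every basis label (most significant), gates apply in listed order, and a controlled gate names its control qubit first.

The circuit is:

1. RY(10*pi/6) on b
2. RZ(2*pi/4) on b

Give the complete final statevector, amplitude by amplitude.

After the circuit, the state carries amplitude sqrt(3)*exp(3*I*pi/4)/2 on |00>, exp(I*pi/4)/2 on |01>, 0 on |10>, 0 on |11>.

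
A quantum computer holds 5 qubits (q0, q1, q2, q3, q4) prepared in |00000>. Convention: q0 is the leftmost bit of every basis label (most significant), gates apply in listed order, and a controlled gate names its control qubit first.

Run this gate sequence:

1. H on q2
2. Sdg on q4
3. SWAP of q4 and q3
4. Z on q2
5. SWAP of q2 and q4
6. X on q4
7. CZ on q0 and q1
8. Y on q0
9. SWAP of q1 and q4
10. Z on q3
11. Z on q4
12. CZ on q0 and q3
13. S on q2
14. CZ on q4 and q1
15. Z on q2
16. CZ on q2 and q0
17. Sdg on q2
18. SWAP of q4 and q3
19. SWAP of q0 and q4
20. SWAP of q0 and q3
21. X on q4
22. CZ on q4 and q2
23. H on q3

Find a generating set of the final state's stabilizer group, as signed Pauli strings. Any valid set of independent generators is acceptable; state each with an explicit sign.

One valid set of independent stabilizer generators is -IXIII, +IIIXI, +ZIIII, +IIZII, +IIIIZ (any independent generating set of the same group is equally correct).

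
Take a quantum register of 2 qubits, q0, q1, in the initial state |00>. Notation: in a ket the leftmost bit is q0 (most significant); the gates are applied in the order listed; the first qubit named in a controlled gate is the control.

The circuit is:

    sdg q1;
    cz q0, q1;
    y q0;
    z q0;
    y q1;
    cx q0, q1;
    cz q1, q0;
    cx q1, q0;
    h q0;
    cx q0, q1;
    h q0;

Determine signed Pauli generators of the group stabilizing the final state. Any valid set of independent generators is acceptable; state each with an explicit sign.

The stabilizer group can be generated by +XZ, -ZX, among other valid generating sets.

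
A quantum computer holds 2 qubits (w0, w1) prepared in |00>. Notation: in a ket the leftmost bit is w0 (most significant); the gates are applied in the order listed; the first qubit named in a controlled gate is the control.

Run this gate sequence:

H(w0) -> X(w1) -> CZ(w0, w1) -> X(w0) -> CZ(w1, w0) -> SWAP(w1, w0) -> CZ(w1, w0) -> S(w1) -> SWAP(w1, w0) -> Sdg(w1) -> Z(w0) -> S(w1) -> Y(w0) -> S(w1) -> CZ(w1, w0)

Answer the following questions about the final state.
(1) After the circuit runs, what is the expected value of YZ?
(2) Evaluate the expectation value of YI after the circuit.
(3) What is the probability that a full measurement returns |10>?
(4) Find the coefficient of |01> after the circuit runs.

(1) The observable YZ averages to 1.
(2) In the final state, YI has expectation -1.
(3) Outcome |10> occurs with probability 0.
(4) The amplitude on |01> is -sqrt(2)*I/2.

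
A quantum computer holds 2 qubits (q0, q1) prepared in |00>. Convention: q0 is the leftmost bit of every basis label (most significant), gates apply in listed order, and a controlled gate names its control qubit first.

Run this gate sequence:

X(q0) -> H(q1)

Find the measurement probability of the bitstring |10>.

Outcome |10> occurs with probability 1/2.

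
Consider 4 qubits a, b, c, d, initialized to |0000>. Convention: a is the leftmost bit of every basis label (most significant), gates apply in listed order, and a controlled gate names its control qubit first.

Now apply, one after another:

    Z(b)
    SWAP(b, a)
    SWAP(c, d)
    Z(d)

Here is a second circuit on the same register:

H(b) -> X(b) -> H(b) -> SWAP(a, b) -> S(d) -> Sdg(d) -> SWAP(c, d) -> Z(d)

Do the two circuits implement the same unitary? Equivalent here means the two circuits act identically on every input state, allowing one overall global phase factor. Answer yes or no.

Yes, they are equivalent — the unitaries differ by at most a global phase.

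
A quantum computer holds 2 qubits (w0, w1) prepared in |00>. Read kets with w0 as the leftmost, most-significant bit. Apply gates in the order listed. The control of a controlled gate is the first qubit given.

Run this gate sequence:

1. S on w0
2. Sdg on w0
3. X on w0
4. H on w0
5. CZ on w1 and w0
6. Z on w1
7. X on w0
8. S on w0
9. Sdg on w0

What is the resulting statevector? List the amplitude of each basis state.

The final amplitudes are -sqrt(2)/2 on |00>, 0 on |01>, sqrt(2)/2 on |10>, 0 on |11>.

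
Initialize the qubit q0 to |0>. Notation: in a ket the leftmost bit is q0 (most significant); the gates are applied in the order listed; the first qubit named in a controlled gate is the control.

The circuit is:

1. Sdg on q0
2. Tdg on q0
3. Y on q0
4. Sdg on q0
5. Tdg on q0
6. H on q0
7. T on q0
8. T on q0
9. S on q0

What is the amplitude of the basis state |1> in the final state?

The amplitude on |1> is -sqrt(2)*exp(3*I*pi/4)/2.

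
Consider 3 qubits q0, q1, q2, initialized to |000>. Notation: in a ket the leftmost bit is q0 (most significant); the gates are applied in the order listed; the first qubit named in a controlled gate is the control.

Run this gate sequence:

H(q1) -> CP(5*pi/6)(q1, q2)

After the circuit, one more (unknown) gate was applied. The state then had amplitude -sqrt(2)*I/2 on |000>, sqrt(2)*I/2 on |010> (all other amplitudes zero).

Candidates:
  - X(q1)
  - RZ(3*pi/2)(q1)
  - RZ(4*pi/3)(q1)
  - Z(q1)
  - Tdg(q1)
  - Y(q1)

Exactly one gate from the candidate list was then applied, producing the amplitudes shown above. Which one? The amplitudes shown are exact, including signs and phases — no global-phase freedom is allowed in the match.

The unique candidate consistent with the amplitudes is Y(q1).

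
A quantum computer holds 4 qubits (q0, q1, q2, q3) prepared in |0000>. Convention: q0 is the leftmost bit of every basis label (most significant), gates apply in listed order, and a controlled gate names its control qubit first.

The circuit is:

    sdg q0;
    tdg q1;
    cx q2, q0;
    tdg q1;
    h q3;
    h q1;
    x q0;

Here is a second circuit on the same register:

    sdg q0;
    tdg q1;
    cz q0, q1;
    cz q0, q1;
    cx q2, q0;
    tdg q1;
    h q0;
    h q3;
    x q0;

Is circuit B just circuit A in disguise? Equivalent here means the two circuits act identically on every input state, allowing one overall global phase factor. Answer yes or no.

No: there is an input state on which the two circuits produce genuinely different outputs (not merely differing by a phase).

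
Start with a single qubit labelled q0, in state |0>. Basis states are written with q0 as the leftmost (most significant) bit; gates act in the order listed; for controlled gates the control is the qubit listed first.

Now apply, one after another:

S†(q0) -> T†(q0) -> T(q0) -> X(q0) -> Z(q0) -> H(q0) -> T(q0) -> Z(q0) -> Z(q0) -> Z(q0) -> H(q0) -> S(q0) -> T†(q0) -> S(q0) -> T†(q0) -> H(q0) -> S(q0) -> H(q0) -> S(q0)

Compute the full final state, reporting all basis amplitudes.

The resulting statevector has amplitude -1/2 - I/2 on |0>, (-1 - I)*exp(I*pi/4)/2 on |1>.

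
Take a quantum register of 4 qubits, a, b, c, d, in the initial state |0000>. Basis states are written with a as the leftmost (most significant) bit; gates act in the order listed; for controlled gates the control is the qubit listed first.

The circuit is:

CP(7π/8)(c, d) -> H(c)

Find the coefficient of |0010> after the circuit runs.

The amplitude on |0010> is sqrt(2)/2.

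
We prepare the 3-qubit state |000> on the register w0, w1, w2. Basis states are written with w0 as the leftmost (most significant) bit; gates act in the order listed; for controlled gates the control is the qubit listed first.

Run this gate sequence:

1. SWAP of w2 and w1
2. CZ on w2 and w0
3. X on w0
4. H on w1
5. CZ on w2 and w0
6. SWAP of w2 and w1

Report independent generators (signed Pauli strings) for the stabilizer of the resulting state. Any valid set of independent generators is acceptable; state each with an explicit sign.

One valid set of independent stabilizer generators is +IIX, -ZII, +IZI (any independent generating set of the same group is equally correct).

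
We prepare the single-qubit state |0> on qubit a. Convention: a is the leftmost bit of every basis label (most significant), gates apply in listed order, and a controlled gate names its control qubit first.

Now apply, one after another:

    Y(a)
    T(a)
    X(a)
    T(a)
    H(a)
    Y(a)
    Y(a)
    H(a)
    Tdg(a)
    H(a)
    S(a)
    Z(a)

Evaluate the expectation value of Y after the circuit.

The observable Y averages to -1. Key observation: gates 4-9 undo each other exactly, leaving only the rest of the circuit to track.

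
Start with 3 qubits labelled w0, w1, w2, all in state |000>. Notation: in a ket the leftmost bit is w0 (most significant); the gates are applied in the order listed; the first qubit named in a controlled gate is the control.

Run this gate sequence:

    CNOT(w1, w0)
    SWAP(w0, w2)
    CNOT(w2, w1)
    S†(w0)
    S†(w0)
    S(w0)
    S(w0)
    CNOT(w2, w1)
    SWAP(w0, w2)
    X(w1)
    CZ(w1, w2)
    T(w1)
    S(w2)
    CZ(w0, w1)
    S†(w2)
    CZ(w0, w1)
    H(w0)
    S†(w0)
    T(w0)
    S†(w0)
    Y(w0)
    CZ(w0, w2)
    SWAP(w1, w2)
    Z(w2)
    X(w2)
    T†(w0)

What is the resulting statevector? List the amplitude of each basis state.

The final amplitudes are sqrt(2)/2 on |000>, -sqrt(2)*I/2 on |100>, and 0 on every other basis state.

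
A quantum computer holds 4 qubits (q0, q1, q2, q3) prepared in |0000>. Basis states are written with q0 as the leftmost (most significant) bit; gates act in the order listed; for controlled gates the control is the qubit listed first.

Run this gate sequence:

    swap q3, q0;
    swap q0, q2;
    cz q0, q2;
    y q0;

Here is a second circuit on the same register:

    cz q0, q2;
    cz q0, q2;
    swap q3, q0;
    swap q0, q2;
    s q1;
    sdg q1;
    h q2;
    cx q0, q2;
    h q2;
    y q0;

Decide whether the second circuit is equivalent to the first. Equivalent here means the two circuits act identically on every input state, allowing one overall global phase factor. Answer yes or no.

Yes, they are equivalent — the unitaries differ by at most a global phase.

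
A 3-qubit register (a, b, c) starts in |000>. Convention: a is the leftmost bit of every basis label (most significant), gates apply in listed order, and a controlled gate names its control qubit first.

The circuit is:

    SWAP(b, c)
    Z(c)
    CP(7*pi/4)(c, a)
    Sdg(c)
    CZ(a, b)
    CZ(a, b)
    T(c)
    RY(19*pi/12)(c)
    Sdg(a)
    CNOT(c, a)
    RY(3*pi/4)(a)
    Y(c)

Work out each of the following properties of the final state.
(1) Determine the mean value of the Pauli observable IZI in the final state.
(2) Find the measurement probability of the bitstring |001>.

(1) In the final state, IZI has expectation 1. Key observation: steps 5-6 multiply out to the identity, so the circuit reduces to the remaining gates.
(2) The probability of measuring |001> is -3*sqrt(2)/16 - sqrt(3)/16 + sqrt(6)/16 + 5/16.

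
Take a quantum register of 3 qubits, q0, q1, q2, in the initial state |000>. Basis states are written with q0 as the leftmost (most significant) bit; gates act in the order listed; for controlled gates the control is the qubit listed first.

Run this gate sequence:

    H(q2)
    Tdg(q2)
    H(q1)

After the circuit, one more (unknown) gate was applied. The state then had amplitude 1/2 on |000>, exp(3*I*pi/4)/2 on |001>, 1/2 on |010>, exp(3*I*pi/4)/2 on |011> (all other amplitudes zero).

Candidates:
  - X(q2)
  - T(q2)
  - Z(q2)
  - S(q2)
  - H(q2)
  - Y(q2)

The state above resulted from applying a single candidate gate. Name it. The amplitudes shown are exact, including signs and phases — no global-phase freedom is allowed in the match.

The unique candidate consistent with the amplitudes is Z(q2).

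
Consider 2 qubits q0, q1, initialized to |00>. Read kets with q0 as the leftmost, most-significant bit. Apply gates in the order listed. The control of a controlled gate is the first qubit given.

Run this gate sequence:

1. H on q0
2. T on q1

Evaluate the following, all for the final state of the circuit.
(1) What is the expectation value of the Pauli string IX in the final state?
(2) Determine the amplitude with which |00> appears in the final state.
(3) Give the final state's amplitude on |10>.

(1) The expectation value of IX is 0.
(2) |00> carries amplitude sqrt(2)/2 in the final state.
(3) The final state's coefficient on |10> equals sqrt(2)/2.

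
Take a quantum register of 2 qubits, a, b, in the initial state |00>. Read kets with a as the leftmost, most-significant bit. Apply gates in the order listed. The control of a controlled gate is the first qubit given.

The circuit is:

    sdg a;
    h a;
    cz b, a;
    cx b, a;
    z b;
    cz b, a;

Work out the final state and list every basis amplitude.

The final amplitudes are sqrt(2)/2 on |00>, 0 on |01>, sqrt(2)/2 on |10>, 0 on |11>.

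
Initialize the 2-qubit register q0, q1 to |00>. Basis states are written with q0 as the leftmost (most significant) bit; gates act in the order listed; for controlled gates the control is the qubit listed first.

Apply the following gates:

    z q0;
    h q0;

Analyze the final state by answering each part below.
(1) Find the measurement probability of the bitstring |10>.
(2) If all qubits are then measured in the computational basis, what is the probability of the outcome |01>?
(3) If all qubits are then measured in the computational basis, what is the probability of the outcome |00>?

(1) Outcome |10> occurs with probability 1/2.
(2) A full measurement returns |01> with probability 0.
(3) The probability of measuring |00> is 1/2.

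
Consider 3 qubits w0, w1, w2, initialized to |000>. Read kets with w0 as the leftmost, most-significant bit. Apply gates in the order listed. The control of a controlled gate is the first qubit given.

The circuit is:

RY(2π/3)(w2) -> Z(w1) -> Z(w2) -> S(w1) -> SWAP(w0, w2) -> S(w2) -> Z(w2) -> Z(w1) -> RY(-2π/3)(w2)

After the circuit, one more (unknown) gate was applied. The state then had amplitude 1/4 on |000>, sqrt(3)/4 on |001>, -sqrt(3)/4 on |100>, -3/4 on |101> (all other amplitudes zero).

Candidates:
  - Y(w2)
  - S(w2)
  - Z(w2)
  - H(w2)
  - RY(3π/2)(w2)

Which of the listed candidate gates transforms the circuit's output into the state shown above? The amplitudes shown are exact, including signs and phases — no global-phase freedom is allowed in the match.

The unique candidate consistent with the amplitudes is Z(w2).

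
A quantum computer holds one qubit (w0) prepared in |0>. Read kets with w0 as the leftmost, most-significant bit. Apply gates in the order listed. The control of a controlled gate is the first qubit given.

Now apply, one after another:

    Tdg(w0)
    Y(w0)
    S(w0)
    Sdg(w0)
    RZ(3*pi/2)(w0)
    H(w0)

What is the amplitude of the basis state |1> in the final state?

|1> carries amplitude sqrt(2)*exp(I*pi/4)/2 in the final state.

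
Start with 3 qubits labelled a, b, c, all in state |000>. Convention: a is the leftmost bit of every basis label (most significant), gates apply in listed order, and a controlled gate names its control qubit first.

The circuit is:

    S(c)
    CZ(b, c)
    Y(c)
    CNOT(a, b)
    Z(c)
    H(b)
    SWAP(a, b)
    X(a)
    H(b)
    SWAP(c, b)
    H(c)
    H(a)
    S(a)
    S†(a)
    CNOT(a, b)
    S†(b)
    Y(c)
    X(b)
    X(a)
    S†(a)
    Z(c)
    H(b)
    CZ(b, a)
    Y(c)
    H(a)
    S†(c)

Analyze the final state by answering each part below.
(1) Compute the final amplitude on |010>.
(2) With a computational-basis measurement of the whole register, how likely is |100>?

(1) The final state's coefficient on |010> equals I/2.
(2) The probability of measuring |100> is 1/4.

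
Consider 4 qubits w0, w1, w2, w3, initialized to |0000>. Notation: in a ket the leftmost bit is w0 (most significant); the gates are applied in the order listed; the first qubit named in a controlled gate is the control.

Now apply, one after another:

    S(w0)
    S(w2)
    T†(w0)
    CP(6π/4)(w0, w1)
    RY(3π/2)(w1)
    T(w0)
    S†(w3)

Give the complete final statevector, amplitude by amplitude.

The final amplitudes are -sqrt(2)/2 on |0000>, sqrt(2)/2 on |0100>, and 0 on every other basis state.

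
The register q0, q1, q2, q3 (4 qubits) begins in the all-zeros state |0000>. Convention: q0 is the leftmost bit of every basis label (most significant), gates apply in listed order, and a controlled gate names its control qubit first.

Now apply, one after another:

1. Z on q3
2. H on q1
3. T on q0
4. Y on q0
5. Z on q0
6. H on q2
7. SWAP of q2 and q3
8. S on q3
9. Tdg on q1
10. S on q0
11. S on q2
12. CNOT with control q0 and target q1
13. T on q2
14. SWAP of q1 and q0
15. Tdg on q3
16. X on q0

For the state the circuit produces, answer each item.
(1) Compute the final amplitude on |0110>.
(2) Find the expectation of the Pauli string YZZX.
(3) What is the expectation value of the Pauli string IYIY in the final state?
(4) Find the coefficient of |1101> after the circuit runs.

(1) The amplitude on |0110> is 0.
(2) The expectation value of YZZX is 1/2.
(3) The observable IYIY averages to 0.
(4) |1101> carries amplitude 1/2 in the final state.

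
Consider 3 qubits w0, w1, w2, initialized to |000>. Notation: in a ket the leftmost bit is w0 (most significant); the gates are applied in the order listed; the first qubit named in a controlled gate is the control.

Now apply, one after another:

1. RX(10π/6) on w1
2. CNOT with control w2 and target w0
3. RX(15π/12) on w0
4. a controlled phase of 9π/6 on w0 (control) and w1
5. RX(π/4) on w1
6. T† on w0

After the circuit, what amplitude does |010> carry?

The final state's coefficient on |010> equals I*(-2*sqrt(3) + sqrt(2) + sqrt(6))/8.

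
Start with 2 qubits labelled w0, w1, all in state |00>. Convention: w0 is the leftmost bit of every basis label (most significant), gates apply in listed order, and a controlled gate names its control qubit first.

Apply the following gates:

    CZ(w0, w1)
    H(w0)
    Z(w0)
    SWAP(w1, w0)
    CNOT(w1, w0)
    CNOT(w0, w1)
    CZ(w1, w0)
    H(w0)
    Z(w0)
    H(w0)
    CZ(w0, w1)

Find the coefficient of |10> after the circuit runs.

|10> carries amplitude sqrt(2)/2 in the final state.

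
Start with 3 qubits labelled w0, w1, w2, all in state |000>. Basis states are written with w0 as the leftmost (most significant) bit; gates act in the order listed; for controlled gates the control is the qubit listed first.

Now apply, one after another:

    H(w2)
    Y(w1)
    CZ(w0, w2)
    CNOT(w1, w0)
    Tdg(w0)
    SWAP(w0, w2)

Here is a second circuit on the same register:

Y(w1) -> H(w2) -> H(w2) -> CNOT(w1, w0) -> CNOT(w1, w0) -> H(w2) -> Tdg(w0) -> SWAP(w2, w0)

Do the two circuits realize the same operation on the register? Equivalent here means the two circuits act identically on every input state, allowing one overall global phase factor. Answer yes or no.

No, they are not equivalent — no single phase factor reconciles the two unitaries.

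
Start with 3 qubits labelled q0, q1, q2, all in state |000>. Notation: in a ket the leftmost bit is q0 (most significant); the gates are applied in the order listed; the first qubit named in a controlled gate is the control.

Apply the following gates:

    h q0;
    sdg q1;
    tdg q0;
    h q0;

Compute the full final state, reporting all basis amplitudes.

The resulting statevector has amplitude 1/2 - exp(3*I*pi/4)/2 on |000>, 1/2 + exp(3*I*pi/4)/2 on |100>, and 0 on every other basis state.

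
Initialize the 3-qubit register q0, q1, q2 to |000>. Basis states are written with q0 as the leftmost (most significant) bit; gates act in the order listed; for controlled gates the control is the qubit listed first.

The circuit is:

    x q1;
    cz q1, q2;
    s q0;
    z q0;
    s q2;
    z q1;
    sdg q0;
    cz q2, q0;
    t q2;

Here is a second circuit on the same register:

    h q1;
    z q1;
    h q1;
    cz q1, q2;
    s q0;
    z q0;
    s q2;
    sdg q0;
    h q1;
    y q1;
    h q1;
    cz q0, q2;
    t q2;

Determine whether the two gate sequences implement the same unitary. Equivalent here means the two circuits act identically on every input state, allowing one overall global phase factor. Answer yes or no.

No — the two circuits implement different unitaries, even allowing a global phase.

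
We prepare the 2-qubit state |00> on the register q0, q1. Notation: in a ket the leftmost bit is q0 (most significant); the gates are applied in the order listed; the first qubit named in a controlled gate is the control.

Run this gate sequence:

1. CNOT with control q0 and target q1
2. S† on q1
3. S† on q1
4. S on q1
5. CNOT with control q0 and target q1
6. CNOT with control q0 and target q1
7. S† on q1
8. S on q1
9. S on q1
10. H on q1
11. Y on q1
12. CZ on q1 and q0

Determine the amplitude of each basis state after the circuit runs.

After the circuit, the state carries amplitude -sqrt(2)*I/2 on |00>, sqrt(2)*I/2 on |01>, 0 on |10>, 0 on |11>. Key observation: steps 2-9 multiply out to the identity, so the circuit reduces to the remaining gates.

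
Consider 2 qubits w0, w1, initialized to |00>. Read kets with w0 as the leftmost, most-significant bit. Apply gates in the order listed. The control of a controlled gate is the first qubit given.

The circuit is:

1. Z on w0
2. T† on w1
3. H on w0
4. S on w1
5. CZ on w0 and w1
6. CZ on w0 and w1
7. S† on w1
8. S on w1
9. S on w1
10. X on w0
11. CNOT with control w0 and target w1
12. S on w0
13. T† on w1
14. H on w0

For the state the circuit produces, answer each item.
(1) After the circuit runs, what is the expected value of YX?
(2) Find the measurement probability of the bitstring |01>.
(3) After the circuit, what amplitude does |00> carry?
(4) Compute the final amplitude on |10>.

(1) The observable YX averages to -sqrt(2)/2.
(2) A full measurement returns |01> with probability 1/4.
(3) The amplitude on |00> is 1/2.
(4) The final state's coefficient on |10> equals 1/2.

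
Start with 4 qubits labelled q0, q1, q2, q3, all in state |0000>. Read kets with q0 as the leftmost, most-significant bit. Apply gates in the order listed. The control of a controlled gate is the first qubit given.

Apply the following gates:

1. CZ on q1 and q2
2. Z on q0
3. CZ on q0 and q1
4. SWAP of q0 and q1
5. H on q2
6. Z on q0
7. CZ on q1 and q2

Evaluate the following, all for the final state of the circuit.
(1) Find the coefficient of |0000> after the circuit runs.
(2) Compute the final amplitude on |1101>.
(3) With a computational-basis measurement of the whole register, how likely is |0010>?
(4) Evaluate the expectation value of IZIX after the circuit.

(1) |0000> carries amplitude sqrt(2)/2 in the final state.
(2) The final state's coefficient on |1101> equals 0.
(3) A full measurement returns |0010> with probability 1/2.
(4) In the final state, IZIX has expectation 0.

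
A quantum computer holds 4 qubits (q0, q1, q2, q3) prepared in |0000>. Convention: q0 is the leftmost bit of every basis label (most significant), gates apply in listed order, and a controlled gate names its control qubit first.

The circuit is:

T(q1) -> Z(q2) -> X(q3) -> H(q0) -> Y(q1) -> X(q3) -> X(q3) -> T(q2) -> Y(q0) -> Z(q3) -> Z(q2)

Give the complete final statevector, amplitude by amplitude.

The final amplitudes are -sqrt(2)/2 on |0101>, sqrt(2)/2 on |1101>, and 0 on every other basis state.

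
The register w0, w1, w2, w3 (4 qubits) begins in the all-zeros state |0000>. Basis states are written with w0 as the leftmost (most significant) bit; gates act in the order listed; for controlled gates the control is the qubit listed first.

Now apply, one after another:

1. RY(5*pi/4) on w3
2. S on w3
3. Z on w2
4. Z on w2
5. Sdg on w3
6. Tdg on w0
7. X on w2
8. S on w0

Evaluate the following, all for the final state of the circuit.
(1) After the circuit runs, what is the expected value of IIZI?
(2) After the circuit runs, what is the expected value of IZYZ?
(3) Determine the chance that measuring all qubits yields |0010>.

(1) In the final state, IIZI has expectation -1. Key observation: gates 2-5 undo each other exactly, leaving only the rest of the circuit to track.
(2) The expectation value of IZYZ is 0.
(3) Outcome |0010> occurs with probability 1/2 - sqrt(2)/4.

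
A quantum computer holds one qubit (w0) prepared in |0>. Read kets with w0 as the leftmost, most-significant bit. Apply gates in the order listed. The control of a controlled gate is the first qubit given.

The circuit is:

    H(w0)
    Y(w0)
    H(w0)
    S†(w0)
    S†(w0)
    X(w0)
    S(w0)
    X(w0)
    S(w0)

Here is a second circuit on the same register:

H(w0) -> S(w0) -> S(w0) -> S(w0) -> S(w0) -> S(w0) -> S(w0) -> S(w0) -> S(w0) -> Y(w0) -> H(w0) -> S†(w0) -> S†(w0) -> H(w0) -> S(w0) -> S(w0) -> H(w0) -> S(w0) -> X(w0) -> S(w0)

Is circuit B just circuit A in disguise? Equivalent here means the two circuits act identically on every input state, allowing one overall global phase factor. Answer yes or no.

Yes — the two circuits implement the same unitary up to a global phase.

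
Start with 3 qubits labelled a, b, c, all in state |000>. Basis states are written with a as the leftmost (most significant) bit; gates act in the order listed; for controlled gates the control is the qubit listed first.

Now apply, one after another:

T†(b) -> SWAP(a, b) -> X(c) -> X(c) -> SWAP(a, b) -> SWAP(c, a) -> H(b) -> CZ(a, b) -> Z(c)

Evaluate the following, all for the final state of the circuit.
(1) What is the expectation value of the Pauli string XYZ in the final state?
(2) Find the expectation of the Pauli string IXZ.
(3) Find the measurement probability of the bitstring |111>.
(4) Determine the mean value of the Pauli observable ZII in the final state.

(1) The observable XYZ averages to 0. Key observation: steps 2-5 multiply out to the identity, so the circuit reduces to the remaining gates.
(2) The observable IXZ averages to 1.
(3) Outcome |111> occurs with probability 0.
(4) The expectation value of ZII is 1.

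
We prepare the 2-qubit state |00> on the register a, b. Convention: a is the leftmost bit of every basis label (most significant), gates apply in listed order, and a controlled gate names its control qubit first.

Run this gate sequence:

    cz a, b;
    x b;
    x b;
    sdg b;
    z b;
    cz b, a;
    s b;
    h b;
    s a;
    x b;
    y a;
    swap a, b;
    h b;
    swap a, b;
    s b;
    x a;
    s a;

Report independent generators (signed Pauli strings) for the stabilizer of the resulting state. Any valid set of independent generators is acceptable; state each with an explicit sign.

The stabilizer group can be generated by -YI, +IY, among other valid generating sets.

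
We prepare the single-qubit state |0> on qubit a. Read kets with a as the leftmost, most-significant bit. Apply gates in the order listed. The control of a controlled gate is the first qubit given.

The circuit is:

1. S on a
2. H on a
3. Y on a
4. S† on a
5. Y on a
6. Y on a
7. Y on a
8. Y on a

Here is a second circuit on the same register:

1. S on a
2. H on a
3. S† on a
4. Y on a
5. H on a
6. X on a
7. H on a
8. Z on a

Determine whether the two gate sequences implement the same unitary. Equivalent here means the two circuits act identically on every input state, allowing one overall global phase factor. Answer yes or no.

No: there is an input state on which the two circuits produce genuinely different outputs (not merely differing by a phase).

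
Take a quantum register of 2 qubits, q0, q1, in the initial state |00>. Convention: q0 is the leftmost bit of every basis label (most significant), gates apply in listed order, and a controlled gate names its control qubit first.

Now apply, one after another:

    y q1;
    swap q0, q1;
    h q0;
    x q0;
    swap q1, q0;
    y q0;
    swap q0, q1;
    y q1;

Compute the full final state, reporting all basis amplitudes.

After the circuit, the state carries amplitude -sqrt(2)*I/2 on |00>, 0 on |01>, sqrt(2)*I/2 on |10>, 0 on |11>.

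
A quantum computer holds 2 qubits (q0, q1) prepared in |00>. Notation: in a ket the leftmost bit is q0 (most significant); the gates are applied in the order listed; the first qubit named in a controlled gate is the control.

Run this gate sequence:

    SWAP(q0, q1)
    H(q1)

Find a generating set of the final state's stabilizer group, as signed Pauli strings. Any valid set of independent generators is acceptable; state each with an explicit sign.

The stabilizer group can be generated by +IX, +ZI, among other valid generating sets.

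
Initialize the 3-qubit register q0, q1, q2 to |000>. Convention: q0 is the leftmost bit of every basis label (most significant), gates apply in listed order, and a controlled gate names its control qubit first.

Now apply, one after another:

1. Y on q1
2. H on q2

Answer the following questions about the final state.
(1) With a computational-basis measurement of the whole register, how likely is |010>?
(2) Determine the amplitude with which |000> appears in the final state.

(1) The probability of measuring |010> is 1/2.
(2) |000> carries amplitude 0 in the final state.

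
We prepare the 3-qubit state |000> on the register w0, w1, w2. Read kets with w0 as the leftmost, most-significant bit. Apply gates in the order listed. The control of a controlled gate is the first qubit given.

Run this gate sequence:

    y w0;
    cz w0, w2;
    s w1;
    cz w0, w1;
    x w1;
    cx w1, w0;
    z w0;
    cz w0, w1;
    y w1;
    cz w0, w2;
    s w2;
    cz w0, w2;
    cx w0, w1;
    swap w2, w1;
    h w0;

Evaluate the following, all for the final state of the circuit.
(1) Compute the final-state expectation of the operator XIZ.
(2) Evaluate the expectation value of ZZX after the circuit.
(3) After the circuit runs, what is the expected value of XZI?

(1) The expectation value of XIZ is 1.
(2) The observable ZZX averages to 0.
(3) In the final state, XZI has expectation 1.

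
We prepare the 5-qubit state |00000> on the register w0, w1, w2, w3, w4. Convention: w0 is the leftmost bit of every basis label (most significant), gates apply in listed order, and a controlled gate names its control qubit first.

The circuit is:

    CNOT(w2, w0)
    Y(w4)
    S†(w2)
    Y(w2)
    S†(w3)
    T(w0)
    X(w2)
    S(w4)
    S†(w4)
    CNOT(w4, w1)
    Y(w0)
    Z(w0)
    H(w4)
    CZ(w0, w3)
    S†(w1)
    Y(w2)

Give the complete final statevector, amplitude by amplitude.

The resulting statevector has amplitude sqrt(2)*I/2 on |11100>, -sqrt(2)*I/2 on |11101>, and 0 on every other basis state. Key observation: the block from step 8 through step 9 cancels to the identity and can be dropped.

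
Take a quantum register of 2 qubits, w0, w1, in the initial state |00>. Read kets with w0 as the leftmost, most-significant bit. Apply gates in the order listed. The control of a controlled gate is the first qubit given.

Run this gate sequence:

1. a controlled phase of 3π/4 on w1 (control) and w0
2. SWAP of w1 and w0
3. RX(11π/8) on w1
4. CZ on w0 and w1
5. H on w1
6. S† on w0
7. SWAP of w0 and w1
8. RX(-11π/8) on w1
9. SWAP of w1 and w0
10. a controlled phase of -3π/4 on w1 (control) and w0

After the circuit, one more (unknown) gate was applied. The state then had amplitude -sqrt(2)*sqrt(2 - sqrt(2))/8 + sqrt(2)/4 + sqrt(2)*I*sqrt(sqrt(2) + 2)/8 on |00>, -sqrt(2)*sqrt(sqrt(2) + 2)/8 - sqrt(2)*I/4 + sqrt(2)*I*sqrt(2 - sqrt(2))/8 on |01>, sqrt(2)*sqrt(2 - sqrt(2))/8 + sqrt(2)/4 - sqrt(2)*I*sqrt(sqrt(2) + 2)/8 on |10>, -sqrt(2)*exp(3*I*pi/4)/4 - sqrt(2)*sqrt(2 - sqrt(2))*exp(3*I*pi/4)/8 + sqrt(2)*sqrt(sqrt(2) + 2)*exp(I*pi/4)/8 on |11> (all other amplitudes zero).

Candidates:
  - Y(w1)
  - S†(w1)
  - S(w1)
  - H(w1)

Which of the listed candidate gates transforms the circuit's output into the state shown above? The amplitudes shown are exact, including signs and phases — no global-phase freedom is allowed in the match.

The unique candidate consistent with the amplitudes is S†(w1).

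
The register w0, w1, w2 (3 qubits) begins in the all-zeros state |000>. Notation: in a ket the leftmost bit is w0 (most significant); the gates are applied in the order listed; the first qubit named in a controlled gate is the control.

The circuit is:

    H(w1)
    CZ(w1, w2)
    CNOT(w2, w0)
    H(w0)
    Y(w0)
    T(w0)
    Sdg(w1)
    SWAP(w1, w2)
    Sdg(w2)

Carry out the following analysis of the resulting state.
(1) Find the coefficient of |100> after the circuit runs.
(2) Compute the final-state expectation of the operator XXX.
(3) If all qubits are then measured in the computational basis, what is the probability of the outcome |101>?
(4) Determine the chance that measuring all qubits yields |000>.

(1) |100> carries amplitude exp(3*I*pi/4)/2 in the final state.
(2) The observable XXX averages to 0.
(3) Outcome |101> occurs with probability 1/4.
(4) Outcome |000> occurs with probability 1/4.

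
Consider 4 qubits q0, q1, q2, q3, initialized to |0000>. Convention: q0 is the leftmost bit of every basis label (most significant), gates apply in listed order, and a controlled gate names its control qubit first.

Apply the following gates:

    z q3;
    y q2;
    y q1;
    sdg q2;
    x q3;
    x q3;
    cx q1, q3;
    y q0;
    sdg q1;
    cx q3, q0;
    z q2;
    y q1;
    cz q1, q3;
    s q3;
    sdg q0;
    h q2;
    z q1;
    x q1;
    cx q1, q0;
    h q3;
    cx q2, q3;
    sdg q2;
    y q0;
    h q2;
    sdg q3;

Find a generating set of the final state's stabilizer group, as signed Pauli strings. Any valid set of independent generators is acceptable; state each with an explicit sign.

The final state is stabilized by the group generated by +IIYI, +IIIY, +ZIII, -IZII; other independent generating sets are equally valid.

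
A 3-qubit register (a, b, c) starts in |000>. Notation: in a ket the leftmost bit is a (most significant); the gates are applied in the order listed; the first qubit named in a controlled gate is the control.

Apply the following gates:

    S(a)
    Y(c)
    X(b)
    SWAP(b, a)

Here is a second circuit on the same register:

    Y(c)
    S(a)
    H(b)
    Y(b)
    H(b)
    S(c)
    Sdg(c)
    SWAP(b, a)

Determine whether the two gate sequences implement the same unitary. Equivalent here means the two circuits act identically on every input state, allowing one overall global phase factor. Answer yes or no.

No, they are not equivalent — no single phase factor reconciles the two unitaries.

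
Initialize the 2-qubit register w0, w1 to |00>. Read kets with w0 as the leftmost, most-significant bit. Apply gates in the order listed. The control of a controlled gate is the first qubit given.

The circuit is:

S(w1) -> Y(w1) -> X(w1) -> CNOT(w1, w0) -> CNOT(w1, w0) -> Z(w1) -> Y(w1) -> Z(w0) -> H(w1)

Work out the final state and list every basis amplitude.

The resulting statevector has amplitude -sqrt(2)/2 on |00>, sqrt(2)/2 on |01>, 0 on |10>, 0 on |11>.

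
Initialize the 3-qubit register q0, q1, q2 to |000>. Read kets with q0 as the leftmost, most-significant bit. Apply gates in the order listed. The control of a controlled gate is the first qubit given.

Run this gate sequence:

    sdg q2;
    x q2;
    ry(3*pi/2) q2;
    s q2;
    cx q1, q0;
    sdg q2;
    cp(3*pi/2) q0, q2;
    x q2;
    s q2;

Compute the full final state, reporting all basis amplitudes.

The resulting statevector has amplitude -sqrt(2)/2 on |000>, -sqrt(2)*I/2 on |001>, and 0 on every other basis state.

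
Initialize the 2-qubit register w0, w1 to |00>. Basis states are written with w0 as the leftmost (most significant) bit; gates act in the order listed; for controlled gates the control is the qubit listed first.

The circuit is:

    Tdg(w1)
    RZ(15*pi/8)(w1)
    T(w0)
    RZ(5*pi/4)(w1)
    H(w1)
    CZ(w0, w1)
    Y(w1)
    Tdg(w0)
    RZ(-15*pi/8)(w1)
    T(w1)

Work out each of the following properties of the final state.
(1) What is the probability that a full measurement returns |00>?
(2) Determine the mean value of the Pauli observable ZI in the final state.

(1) Outcome |00> occurs with probability 1/2.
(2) The observable ZI averages to 1.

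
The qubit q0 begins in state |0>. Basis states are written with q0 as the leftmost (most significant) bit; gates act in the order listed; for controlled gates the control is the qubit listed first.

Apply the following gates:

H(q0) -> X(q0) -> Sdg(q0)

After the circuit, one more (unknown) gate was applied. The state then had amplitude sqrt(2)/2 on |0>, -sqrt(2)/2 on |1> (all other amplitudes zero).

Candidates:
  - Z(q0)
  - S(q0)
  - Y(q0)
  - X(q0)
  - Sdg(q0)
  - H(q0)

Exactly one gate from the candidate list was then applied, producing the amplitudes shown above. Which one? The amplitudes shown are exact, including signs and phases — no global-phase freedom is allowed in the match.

The applied gate was Sdg(q0).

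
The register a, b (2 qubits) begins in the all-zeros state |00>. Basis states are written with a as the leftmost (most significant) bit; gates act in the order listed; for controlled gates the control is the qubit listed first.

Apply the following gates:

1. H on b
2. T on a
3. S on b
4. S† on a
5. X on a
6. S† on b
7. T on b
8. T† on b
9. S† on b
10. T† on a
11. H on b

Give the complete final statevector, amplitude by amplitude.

After the circuit, the state carries amplitude 0 on |00>, 0 on |01>, (-1 + I)*exp(3*I*pi/4)/2 on |10>, sqrt(2)/2 on |11>.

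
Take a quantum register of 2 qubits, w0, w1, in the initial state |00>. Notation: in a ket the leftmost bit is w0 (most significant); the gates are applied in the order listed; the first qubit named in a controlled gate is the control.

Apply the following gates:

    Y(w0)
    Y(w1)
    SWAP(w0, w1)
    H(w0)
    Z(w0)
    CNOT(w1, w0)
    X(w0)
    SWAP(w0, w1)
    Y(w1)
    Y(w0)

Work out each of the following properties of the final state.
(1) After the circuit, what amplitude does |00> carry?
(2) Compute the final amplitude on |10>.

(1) |00> carries amplitude sqrt(2)/2 in the final state.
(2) |10> carries amplitude 0 in the final state.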